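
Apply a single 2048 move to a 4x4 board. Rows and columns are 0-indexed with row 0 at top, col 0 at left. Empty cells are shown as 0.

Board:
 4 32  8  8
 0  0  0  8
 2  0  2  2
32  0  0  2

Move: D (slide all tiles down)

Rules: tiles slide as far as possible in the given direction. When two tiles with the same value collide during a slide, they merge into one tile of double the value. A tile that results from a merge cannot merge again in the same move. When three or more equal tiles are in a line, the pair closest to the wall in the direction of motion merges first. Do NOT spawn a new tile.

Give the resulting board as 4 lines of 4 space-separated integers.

Slide down:
col 0: [4, 0, 2, 32] -> [0, 4, 2, 32]
col 1: [32, 0, 0, 0] -> [0, 0, 0, 32]
col 2: [8, 0, 2, 0] -> [0, 0, 8, 2]
col 3: [8, 8, 2, 2] -> [0, 0, 16, 4]

Answer:  0  0  0  0
 4  0  0  0
 2  0  8 16
32 32  2  4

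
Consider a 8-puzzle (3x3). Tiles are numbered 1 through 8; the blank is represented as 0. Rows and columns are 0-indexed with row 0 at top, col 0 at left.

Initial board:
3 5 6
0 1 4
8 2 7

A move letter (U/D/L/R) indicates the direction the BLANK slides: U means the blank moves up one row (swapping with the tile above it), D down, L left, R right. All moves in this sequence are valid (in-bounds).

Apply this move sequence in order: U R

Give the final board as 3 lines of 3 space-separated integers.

After move 1 (U):
0 5 6
3 1 4
8 2 7

After move 2 (R):
5 0 6
3 1 4
8 2 7

Answer: 5 0 6
3 1 4
8 2 7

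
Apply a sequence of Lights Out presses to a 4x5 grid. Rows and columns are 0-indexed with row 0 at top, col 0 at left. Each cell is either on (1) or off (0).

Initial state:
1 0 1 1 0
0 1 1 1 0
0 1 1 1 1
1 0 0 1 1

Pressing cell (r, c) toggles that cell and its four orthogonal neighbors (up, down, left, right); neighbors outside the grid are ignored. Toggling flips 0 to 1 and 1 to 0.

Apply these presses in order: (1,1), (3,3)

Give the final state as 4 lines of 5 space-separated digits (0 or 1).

Answer: 1 1 1 1 0
1 0 0 1 0
0 0 1 0 1
1 0 1 0 0

Derivation:
After press 1 at (1,1):
1 1 1 1 0
1 0 0 1 0
0 0 1 1 1
1 0 0 1 1

After press 2 at (3,3):
1 1 1 1 0
1 0 0 1 0
0 0 1 0 1
1 0 1 0 0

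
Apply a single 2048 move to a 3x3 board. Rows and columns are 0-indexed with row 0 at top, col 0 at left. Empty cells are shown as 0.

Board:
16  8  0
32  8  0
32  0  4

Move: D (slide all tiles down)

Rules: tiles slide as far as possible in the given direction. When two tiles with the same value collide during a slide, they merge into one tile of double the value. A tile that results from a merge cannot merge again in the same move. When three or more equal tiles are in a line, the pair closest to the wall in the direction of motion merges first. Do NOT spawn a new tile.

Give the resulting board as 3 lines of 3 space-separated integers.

Answer:  0  0  0
16  0  0
64 16  4

Derivation:
Slide down:
col 0: [16, 32, 32] -> [0, 16, 64]
col 1: [8, 8, 0] -> [0, 0, 16]
col 2: [0, 0, 4] -> [0, 0, 4]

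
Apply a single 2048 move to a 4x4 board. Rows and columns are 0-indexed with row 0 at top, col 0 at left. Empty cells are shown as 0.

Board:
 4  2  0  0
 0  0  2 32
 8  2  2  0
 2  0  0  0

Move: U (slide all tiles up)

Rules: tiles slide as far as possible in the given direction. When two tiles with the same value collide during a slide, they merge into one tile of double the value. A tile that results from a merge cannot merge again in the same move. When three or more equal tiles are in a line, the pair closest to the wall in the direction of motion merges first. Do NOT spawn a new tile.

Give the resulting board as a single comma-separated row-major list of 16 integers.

Answer: 4, 4, 4, 32, 8, 0, 0, 0, 2, 0, 0, 0, 0, 0, 0, 0

Derivation:
Slide up:
col 0: [4, 0, 8, 2] -> [4, 8, 2, 0]
col 1: [2, 0, 2, 0] -> [4, 0, 0, 0]
col 2: [0, 2, 2, 0] -> [4, 0, 0, 0]
col 3: [0, 32, 0, 0] -> [32, 0, 0, 0]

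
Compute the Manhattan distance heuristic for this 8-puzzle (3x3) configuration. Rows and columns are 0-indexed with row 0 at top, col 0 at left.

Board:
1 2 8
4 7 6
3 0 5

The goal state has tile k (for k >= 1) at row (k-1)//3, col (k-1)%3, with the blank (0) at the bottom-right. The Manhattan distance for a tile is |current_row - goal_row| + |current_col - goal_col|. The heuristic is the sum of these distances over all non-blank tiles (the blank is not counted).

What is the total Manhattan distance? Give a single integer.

Tile 1: (0,0)->(0,0) = 0
Tile 2: (0,1)->(0,1) = 0
Tile 8: (0,2)->(2,1) = 3
Tile 4: (1,0)->(1,0) = 0
Tile 7: (1,1)->(2,0) = 2
Tile 6: (1,2)->(1,2) = 0
Tile 3: (2,0)->(0,2) = 4
Tile 5: (2,2)->(1,1) = 2
Sum: 0 + 0 + 3 + 0 + 2 + 0 + 4 + 2 = 11

Answer: 11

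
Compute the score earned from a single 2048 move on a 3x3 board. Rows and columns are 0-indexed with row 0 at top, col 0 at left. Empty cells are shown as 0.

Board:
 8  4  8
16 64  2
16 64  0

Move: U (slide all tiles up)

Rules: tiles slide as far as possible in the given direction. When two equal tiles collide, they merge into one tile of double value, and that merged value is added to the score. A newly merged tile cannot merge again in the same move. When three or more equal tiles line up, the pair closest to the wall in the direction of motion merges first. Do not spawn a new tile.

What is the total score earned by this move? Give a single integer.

Answer: 160

Derivation:
Slide up:
col 0: [8, 16, 16] -> [8, 32, 0]  score +32 (running 32)
col 1: [4, 64, 64] -> [4, 128, 0]  score +128 (running 160)
col 2: [8, 2, 0] -> [8, 2, 0]  score +0 (running 160)
Board after move:
  8   4   8
 32 128   2
  0   0   0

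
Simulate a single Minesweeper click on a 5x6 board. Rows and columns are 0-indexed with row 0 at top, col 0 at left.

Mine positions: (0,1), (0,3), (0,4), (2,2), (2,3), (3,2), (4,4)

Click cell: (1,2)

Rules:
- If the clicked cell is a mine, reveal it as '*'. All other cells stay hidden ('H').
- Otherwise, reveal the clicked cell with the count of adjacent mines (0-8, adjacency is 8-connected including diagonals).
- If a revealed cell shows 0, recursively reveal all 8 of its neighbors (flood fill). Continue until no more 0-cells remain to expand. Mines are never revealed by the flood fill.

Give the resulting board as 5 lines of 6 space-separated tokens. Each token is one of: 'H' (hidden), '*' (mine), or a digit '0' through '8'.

H H H H H H
H H 4 H H H
H H H H H H
H H H H H H
H H H H H H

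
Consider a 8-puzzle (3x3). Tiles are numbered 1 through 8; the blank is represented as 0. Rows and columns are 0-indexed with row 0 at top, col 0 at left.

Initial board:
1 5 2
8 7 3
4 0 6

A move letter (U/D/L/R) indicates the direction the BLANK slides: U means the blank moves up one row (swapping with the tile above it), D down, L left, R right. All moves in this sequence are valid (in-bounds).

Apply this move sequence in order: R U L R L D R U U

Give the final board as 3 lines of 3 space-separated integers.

After move 1 (R):
1 5 2
8 7 3
4 6 0

After move 2 (U):
1 5 2
8 7 0
4 6 3

After move 3 (L):
1 5 2
8 0 7
4 6 3

After move 4 (R):
1 5 2
8 7 0
4 6 3

After move 5 (L):
1 5 2
8 0 7
4 6 3

After move 6 (D):
1 5 2
8 6 7
4 0 3

After move 7 (R):
1 5 2
8 6 7
4 3 0

After move 8 (U):
1 5 2
8 6 0
4 3 7

After move 9 (U):
1 5 0
8 6 2
4 3 7

Answer: 1 5 0
8 6 2
4 3 7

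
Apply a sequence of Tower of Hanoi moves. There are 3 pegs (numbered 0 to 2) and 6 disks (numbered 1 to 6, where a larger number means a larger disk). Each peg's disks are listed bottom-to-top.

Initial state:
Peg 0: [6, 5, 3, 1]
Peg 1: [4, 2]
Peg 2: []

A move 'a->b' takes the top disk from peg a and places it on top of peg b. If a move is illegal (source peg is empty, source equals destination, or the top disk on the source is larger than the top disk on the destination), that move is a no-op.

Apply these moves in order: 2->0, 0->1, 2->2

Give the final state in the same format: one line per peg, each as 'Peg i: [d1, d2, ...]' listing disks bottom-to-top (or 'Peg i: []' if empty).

Answer: Peg 0: [6, 5, 3]
Peg 1: [4, 2, 1]
Peg 2: []

Derivation:
After move 1 (2->0):
Peg 0: [6, 5, 3, 1]
Peg 1: [4, 2]
Peg 2: []

After move 2 (0->1):
Peg 0: [6, 5, 3]
Peg 1: [4, 2, 1]
Peg 2: []

After move 3 (2->2):
Peg 0: [6, 5, 3]
Peg 1: [4, 2, 1]
Peg 2: []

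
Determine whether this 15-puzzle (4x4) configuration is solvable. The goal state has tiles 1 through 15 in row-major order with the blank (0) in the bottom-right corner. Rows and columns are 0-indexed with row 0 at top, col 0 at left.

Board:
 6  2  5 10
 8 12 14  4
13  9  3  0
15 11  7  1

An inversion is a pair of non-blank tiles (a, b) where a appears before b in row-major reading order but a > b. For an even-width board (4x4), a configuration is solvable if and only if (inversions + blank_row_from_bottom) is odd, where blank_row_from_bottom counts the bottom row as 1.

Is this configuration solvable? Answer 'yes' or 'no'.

Inversions: 49
Blank is in row 2 (0-indexed from top), which is row 2 counting from the bottom (bottom = 1).
49 + 2 = 51, which is odd, so the puzzle is solvable.

Answer: yes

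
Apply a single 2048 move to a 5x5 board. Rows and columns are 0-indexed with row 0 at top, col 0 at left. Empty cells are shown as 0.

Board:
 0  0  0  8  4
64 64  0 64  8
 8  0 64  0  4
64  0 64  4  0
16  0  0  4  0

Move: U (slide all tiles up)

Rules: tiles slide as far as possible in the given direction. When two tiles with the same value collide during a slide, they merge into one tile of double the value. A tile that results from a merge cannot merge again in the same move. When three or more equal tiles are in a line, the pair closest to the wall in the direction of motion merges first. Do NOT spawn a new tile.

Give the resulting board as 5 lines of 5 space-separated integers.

Slide up:
col 0: [0, 64, 8, 64, 16] -> [64, 8, 64, 16, 0]
col 1: [0, 64, 0, 0, 0] -> [64, 0, 0, 0, 0]
col 2: [0, 0, 64, 64, 0] -> [128, 0, 0, 0, 0]
col 3: [8, 64, 0, 4, 4] -> [8, 64, 8, 0, 0]
col 4: [4, 8, 4, 0, 0] -> [4, 8, 4, 0, 0]

Answer:  64  64 128   8   4
  8   0   0  64   8
 64   0   0   8   4
 16   0   0   0   0
  0   0   0   0   0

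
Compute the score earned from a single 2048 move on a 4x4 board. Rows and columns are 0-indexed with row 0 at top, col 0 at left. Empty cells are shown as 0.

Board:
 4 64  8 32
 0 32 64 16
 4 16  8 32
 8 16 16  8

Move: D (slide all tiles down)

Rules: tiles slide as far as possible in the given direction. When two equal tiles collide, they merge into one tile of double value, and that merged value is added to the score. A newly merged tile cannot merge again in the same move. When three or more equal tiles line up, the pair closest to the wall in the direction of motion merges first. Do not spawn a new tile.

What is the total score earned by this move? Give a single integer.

Slide down:
col 0: [4, 0, 4, 8] -> [0, 0, 8, 8]  score +8 (running 8)
col 1: [64, 32, 16, 16] -> [0, 64, 32, 32]  score +32 (running 40)
col 2: [8, 64, 8, 16] -> [8, 64, 8, 16]  score +0 (running 40)
col 3: [32, 16, 32, 8] -> [32, 16, 32, 8]  score +0 (running 40)
Board after move:
 0  0  8 32
 0 64 64 16
 8 32  8 32
 8 32 16  8

Answer: 40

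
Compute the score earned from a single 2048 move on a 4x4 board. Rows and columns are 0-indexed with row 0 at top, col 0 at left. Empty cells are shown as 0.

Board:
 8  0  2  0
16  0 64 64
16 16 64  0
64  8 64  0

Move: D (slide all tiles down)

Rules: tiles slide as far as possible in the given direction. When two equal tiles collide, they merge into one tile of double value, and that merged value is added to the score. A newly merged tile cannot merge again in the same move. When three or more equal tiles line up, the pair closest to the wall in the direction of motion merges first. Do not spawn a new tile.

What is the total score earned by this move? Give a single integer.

Answer: 160

Derivation:
Slide down:
col 0: [8, 16, 16, 64] -> [0, 8, 32, 64]  score +32 (running 32)
col 1: [0, 0, 16, 8] -> [0, 0, 16, 8]  score +0 (running 32)
col 2: [2, 64, 64, 64] -> [0, 2, 64, 128]  score +128 (running 160)
col 3: [0, 64, 0, 0] -> [0, 0, 0, 64]  score +0 (running 160)
Board after move:
  0   0   0   0
  8   0   2   0
 32  16  64   0
 64   8 128  64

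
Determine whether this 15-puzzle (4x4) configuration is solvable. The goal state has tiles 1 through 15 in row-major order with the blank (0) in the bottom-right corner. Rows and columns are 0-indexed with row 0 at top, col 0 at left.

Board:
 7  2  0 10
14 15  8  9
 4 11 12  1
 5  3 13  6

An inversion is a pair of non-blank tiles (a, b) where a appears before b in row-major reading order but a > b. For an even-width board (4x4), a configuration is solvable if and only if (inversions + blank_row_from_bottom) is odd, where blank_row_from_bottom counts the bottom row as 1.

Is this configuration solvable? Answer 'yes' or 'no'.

Inversions: 56
Blank is in row 0 (0-indexed from top), which is row 4 counting from the bottom (bottom = 1).
56 + 4 = 60, which is even, so the puzzle is not solvable.

Answer: no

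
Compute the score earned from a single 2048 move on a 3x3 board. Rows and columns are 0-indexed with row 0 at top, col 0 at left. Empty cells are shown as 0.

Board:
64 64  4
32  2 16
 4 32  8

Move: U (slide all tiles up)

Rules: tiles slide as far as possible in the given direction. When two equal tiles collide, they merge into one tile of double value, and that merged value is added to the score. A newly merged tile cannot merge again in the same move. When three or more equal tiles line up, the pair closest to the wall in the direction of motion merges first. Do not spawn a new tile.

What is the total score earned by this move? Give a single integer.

Slide up:
col 0: [64, 32, 4] -> [64, 32, 4]  score +0 (running 0)
col 1: [64, 2, 32] -> [64, 2, 32]  score +0 (running 0)
col 2: [4, 16, 8] -> [4, 16, 8]  score +0 (running 0)
Board after move:
64 64  4
32  2 16
 4 32  8

Answer: 0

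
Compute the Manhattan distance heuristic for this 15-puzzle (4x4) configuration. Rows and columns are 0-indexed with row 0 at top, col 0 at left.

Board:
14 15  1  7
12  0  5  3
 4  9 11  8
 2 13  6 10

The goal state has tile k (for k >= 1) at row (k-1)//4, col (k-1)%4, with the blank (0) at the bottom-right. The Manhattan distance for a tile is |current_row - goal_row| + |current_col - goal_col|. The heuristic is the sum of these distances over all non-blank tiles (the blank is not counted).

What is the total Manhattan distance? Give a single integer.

Answer: 38

Derivation:
Tile 14: (0,0)->(3,1) = 4
Tile 15: (0,1)->(3,2) = 4
Tile 1: (0,2)->(0,0) = 2
Tile 7: (0,3)->(1,2) = 2
Tile 12: (1,0)->(2,3) = 4
Tile 5: (1,2)->(1,0) = 2
Tile 3: (1,3)->(0,2) = 2
Tile 4: (2,0)->(0,3) = 5
Tile 9: (2,1)->(2,0) = 1
Tile 11: (2,2)->(2,2) = 0
Tile 8: (2,3)->(1,3) = 1
Tile 2: (3,0)->(0,1) = 4
Tile 13: (3,1)->(3,0) = 1
Tile 6: (3,2)->(1,1) = 3
Tile 10: (3,3)->(2,1) = 3
Sum: 4 + 4 + 2 + 2 + 4 + 2 + 2 + 5 + 1 + 0 + 1 + 4 + 1 + 3 + 3 = 38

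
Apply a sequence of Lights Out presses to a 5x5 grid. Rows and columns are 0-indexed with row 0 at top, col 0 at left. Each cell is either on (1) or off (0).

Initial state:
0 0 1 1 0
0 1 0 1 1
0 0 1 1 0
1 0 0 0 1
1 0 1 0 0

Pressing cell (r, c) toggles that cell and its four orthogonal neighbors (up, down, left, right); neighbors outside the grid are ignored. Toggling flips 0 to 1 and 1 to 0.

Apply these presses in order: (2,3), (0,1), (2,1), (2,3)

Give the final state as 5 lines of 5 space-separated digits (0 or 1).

After press 1 at (2,3):
0 0 1 1 0
0 1 0 0 1
0 0 0 0 1
1 0 0 1 1
1 0 1 0 0

After press 2 at (0,1):
1 1 0 1 0
0 0 0 0 1
0 0 0 0 1
1 0 0 1 1
1 0 1 0 0

After press 3 at (2,1):
1 1 0 1 0
0 1 0 0 1
1 1 1 0 1
1 1 0 1 1
1 0 1 0 0

After press 4 at (2,3):
1 1 0 1 0
0 1 0 1 1
1 1 0 1 0
1 1 0 0 1
1 0 1 0 0

Answer: 1 1 0 1 0
0 1 0 1 1
1 1 0 1 0
1 1 0 0 1
1 0 1 0 0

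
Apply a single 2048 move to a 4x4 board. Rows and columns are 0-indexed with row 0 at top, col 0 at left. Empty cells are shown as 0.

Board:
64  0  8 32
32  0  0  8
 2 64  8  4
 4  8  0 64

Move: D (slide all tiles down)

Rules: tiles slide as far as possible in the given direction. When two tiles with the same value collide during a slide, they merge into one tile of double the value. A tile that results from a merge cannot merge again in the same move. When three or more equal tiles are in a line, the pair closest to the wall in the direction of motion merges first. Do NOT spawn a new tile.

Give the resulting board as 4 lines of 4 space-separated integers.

Answer: 64  0  0 32
32  0  0  8
 2 64  0  4
 4  8 16 64

Derivation:
Slide down:
col 0: [64, 32, 2, 4] -> [64, 32, 2, 4]
col 1: [0, 0, 64, 8] -> [0, 0, 64, 8]
col 2: [8, 0, 8, 0] -> [0, 0, 0, 16]
col 3: [32, 8, 4, 64] -> [32, 8, 4, 64]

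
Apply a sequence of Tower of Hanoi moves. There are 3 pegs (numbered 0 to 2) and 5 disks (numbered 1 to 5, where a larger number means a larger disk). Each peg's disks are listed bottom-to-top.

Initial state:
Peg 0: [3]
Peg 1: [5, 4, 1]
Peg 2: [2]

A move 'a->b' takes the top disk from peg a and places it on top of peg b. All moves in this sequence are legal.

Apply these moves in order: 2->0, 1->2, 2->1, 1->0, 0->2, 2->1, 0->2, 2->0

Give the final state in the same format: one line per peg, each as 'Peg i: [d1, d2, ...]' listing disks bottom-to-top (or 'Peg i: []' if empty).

After move 1 (2->0):
Peg 0: [3, 2]
Peg 1: [5, 4, 1]
Peg 2: []

After move 2 (1->2):
Peg 0: [3, 2]
Peg 1: [5, 4]
Peg 2: [1]

After move 3 (2->1):
Peg 0: [3, 2]
Peg 1: [5, 4, 1]
Peg 2: []

After move 4 (1->0):
Peg 0: [3, 2, 1]
Peg 1: [5, 4]
Peg 2: []

After move 5 (0->2):
Peg 0: [3, 2]
Peg 1: [5, 4]
Peg 2: [1]

After move 6 (2->1):
Peg 0: [3, 2]
Peg 1: [5, 4, 1]
Peg 2: []

After move 7 (0->2):
Peg 0: [3]
Peg 1: [5, 4, 1]
Peg 2: [2]

After move 8 (2->0):
Peg 0: [3, 2]
Peg 1: [5, 4, 1]
Peg 2: []

Answer: Peg 0: [3, 2]
Peg 1: [5, 4, 1]
Peg 2: []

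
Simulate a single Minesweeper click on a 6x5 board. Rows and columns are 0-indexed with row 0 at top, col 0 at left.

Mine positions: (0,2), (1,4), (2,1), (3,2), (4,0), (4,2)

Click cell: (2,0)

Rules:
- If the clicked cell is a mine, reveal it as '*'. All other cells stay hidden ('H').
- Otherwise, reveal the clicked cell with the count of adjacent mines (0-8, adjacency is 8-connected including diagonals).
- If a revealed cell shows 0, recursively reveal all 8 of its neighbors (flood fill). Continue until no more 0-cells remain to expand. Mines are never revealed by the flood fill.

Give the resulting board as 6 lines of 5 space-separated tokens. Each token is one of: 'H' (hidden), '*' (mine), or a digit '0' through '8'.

H H H H H
H H H H H
1 H H H H
H H H H H
H H H H H
H H H H H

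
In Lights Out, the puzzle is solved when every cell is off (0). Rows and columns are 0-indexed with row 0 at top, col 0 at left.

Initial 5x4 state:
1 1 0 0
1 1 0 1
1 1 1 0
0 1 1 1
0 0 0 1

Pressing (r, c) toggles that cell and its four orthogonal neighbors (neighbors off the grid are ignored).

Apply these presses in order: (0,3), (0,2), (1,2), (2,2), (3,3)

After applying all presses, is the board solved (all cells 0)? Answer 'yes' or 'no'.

Answer: no

Derivation:
After press 1 at (0,3):
1 1 1 1
1 1 0 0
1 1 1 0
0 1 1 1
0 0 0 1

After press 2 at (0,2):
1 0 0 0
1 1 1 0
1 1 1 0
0 1 1 1
0 0 0 1

After press 3 at (1,2):
1 0 1 0
1 0 0 1
1 1 0 0
0 1 1 1
0 0 0 1

After press 4 at (2,2):
1 0 1 0
1 0 1 1
1 0 1 1
0 1 0 1
0 0 0 1

After press 5 at (3,3):
1 0 1 0
1 0 1 1
1 0 1 0
0 1 1 0
0 0 0 0

Lights still on: 9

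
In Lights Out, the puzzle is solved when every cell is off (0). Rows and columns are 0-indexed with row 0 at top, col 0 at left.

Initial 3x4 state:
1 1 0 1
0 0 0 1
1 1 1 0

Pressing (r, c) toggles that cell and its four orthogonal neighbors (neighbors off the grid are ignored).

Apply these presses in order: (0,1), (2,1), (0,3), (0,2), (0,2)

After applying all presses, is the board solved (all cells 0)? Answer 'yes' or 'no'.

Answer: yes

Derivation:
After press 1 at (0,1):
0 0 1 1
0 1 0 1
1 1 1 0

After press 2 at (2,1):
0 0 1 1
0 0 0 1
0 0 0 0

After press 3 at (0,3):
0 0 0 0
0 0 0 0
0 0 0 0

After press 4 at (0,2):
0 1 1 1
0 0 1 0
0 0 0 0

After press 5 at (0,2):
0 0 0 0
0 0 0 0
0 0 0 0

Lights still on: 0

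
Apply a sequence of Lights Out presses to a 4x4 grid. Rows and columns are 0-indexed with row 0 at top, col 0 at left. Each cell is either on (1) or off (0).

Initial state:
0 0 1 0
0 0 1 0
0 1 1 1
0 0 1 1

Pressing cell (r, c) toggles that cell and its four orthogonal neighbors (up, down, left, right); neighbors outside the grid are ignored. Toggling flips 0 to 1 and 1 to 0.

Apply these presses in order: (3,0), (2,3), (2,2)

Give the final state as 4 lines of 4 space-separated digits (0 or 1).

Answer: 0 0 1 0
0 0 0 1
1 0 1 1
1 1 0 0

Derivation:
After press 1 at (3,0):
0 0 1 0
0 0 1 0
1 1 1 1
1 1 1 1

After press 2 at (2,3):
0 0 1 0
0 0 1 1
1 1 0 0
1 1 1 0

After press 3 at (2,2):
0 0 1 0
0 0 0 1
1 0 1 1
1 1 0 0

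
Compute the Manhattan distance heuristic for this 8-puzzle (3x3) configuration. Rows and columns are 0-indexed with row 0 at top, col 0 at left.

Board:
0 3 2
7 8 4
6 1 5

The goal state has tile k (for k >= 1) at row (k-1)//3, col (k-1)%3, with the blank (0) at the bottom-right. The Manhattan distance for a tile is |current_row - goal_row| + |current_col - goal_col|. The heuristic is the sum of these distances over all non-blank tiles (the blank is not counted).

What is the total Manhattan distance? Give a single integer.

Answer: 14

Derivation:
Tile 3: (0,1)->(0,2) = 1
Tile 2: (0,2)->(0,1) = 1
Tile 7: (1,0)->(2,0) = 1
Tile 8: (1,1)->(2,1) = 1
Tile 4: (1,2)->(1,0) = 2
Tile 6: (2,0)->(1,2) = 3
Tile 1: (2,1)->(0,0) = 3
Tile 5: (2,2)->(1,1) = 2
Sum: 1 + 1 + 1 + 1 + 2 + 3 + 3 + 2 = 14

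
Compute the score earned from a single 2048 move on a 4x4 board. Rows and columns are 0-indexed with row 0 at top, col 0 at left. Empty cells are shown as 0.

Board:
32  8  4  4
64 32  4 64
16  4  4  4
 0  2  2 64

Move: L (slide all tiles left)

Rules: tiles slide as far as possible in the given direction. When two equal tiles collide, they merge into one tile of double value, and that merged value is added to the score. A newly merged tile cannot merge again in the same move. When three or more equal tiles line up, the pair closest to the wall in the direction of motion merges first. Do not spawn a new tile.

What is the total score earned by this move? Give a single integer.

Answer: 20

Derivation:
Slide left:
row 0: [32, 8, 4, 4] -> [32, 8, 8, 0]  score +8 (running 8)
row 1: [64, 32, 4, 64] -> [64, 32, 4, 64]  score +0 (running 8)
row 2: [16, 4, 4, 4] -> [16, 8, 4, 0]  score +8 (running 16)
row 3: [0, 2, 2, 64] -> [4, 64, 0, 0]  score +4 (running 20)
Board after move:
32  8  8  0
64 32  4 64
16  8  4  0
 4 64  0  0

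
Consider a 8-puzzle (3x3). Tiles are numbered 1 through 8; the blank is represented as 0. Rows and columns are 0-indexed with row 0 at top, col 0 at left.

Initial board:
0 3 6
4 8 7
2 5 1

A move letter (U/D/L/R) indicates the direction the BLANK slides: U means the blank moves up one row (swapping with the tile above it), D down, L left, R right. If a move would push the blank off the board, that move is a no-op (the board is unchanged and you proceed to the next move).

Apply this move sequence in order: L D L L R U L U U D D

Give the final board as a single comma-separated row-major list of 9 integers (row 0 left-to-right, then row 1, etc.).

Answer: 8, 4, 6, 2, 3, 7, 0, 5, 1

Derivation:
After move 1 (L):
0 3 6
4 8 7
2 5 1

After move 2 (D):
4 3 6
0 8 7
2 5 1

After move 3 (L):
4 3 6
0 8 7
2 5 1

After move 4 (L):
4 3 6
0 8 7
2 5 1

After move 5 (R):
4 3 6
8 0 7
2 5 1

After move 6 (U):
4 0 6
8 3 7
2 5 1

After move 7 (L):
0 4 6
8 3 7
2 5 1

After move 8 (U):
0 4 6
8 3 7
2 5 1

After move 9 (U):
0 4 6
8 3 7
2 5 1

After move 10 (D):
8 4 6
0 3 7
2 5 1

After move 11 (D):
8 4 6
2 3 7
0 5 1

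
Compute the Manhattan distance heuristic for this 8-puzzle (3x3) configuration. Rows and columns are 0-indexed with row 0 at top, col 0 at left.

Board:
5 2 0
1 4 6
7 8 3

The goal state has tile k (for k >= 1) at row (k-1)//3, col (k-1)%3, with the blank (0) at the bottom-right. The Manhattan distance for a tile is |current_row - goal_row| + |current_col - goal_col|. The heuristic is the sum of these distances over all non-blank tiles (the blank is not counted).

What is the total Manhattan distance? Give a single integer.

Tile 5: at (0,0), goal (1,1), distance |0-1|+|0-1| = 2
Tile 2: at (0,1), goal (0,1), distance |0-0|+|1-1| = 0
Tile 1: at (1,0), goal (0,0), distance |1-0|+|0-0| = 1
Tile 4: at (1,1), goal (1,0), distance |1-1|+|1-0| = 1
Tile 6: at (1,2), goal (1,2), distance |1-1|+|2-2| = 0
Tile 7: at (2,0), goal (2,0), distance |2-2|+|0-0| = 0
Tile 8: at (2,1), goal (2,1), distance |2-2|+|1-1| = 0
Tile 3: at (2,2), goal (0,2), distance |2-0|+|2-2| = 2
Sum: 2 + 0 + 1 + 1 + 0 + 0 + 0 + 2 = 6

Answer: 6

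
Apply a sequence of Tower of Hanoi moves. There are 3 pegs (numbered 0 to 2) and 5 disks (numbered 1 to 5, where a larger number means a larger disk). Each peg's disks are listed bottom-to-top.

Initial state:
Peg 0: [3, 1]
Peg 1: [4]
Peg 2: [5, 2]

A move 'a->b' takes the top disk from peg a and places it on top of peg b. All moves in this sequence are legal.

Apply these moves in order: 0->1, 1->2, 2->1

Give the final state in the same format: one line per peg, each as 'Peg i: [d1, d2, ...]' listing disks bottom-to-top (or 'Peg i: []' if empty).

Answer: Peg 0: [3]
Peg 1: [4, 1]
Peg 2: [5, 2]

Derivation:
After move 1 (0->1):
Peg 0: [3]
Peg 1: [4, 1]
Peg 2: [5, 2]

After move 2 (1->2):
Peg 0: [3]
Peg 1: [4]
Peg 2: [5, 2, 1]

After move 3 (2->1):
Peg 0: [3]
Peg 1: [4, 1]
Peg 2: [5, 2]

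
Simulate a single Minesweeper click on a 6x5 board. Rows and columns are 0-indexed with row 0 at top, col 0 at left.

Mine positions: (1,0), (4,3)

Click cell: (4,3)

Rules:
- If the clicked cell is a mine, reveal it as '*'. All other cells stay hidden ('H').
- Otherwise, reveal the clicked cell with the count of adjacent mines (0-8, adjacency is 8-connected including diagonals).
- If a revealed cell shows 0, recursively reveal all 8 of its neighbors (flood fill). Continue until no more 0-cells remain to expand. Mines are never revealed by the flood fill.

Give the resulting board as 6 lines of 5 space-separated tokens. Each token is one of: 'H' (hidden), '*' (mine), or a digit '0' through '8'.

H H H H H
H H H H H
H H H H H
H H H H H
H H H * H
H H H H H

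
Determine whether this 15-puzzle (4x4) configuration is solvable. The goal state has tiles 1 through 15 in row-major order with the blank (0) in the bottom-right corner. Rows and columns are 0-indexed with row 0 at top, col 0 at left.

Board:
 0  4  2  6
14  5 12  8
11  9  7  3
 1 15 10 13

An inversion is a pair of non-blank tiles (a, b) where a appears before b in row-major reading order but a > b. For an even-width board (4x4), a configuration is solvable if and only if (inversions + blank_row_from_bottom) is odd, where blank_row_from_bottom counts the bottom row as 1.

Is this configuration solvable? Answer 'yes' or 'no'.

Inversions: 42
Blank is in row 0 (0-indexed from top), which is row 4 counting from the bottom (bottom = 1).
42 + 4 = 46, which is even, so the puzzle is not solvable.

Answer: no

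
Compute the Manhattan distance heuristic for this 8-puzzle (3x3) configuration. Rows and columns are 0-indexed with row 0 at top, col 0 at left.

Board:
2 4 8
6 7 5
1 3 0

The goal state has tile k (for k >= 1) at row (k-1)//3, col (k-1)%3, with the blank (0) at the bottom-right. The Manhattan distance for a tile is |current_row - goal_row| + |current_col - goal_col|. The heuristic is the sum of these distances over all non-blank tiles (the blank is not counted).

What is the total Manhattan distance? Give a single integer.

Tile 2: (0,0)->(0,1) = 1
Tile 4: (0,1)->(1,0) = 2
Tile 8: (0,2)->(2,1) = 3
Tile 6: (1,0)->(1,2) = 2
Tile 7: (1,1)->(2,0) = 2
Tile 5: (1,2)->(1,1) = 1
Tile 1: (2,0)->(0,0) = 2
Tile 3: (2,1)->(0,2) = 3
Sum: 1 + 2 + 3 + 2 + 2 + 1 + 2 + 3 = 16

Answer: 16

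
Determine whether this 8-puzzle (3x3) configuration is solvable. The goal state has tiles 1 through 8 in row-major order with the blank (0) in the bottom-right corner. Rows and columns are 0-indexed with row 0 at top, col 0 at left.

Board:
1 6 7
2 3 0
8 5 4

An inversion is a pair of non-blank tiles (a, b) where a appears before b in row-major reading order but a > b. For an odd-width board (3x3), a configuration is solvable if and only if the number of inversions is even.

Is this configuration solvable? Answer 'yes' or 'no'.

Answer: no

Derivation:
Inversions (pairs i<j in row-major order where tile[i] > tile[j] > 0): 11
11 is odd, so the puzzle is not solvable.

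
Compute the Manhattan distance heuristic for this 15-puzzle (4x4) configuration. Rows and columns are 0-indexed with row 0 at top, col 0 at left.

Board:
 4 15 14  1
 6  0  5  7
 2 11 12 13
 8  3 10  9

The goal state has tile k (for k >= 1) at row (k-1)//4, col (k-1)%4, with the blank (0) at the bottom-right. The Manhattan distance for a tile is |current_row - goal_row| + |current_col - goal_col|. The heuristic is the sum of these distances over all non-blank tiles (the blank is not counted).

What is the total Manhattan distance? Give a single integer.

Tile 4: (0,0)->(0,3) = 3
Tile 15: (0,1)->(3,2) = 4
Tile 14: (0,2)->(3,1) = 4
Tile 1: (0,3)->(0,0) = 3
Tile 6: (1,0)->(1,1) = 1
Tile 5: (1,2)->(1,0) = 2
Tile 7: (1,3)->(1,2) = 1
Tile 2: (2,0)->(0,1) = 3
Tile 11: (2,1)->(2,2) = 1
Tile 12: (2,2)->(2,3) = 1
Tile 13: (2,3)->(3,0) = 4
Tile 8: (3,0)->(1,3) = 5
Tile 3: (3,1)->(0,2) = 4
Tile 10: (3,2)->(2,1) = 2
Tile 9: (3,3)->(2,0) = 4
Sum: 3 + 4 + 4 + 3 + 1 + 2 + 1 + 3 + 1 + 1 + 4 + 5 + 4 + 2 + 4 = 42

Answer: 42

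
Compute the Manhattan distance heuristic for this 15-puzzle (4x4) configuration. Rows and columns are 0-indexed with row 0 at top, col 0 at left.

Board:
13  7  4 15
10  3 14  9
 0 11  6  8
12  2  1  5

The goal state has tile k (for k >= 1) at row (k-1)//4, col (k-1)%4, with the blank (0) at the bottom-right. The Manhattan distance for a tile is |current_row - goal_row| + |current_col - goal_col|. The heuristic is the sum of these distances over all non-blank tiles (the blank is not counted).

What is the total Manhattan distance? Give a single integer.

Answer: 42

Derivation:
Tile 13: (0,0)->(3,0) = 3
Tile 7: (0,1)->(1,2) = 2
Tile 4: (0,2)->(0,3) = 1
Tile 15: (0,3)->(3,2) = 4
Tile 10: (1,0)->(2,1) = 2
Tile 3: (1,1)->(0,2) = 2
Tile 14: (1,2)->(3,1) = 3
Tile 9: (1,3)->(2,0) = 4
Tile 11: (2,1)->(2,2) = 1
Tile 6: (2,2)->(1,1) = 2
Tile 8: (2,3)->(1,3) = 1
Tile 12: (3,0)->(2,3) = 4
Tile 2: (3,1)->(0,1) = 3
Tile 1: (3,2)->(0,0) = 5
Tile 5: (3,3)->(1,0) = 5
Sum: 3 + 2 + 1 + 4 + 2 + 2 + 3 + 4 + 1 + 2 + 1 + 4 + 3 + 5 + 5 = 42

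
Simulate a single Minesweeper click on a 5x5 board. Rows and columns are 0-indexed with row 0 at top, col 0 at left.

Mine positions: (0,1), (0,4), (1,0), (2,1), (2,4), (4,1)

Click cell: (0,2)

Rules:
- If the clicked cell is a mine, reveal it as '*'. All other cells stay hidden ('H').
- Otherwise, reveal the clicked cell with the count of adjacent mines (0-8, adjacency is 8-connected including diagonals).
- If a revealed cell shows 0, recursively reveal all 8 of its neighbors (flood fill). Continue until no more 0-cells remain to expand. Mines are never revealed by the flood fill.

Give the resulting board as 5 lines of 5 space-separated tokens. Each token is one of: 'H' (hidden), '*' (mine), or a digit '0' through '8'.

H H 1 H H
H H H H H
H H H H H
H H H H H
H H H H H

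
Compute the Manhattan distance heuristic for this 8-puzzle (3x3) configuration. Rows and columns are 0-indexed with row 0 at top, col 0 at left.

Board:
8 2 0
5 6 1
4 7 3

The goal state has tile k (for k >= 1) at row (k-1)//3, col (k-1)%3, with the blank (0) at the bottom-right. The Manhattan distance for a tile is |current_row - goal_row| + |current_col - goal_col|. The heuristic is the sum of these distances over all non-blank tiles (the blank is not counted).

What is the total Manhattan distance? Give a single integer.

Tile 8: (0,0)->(2,1) = 3
Tile 2: (0,1)->(0,1) = 0
Tile 5: (1,0)->(1,1) = 1
Tile 6: (1,1)->(1,2) = 1
Tile 1: (1,2)->(0,0) = 3
Tile 4: (2,0)->(1,0) = 1
Tile 7: (2,1)->(2,0) = 1
Tile 3: (2,2)->(0,2) = 2
Sum: 3 + 0 + 1 + 1 + 3 + 1 + 1 + 2 = 12

Answer: 12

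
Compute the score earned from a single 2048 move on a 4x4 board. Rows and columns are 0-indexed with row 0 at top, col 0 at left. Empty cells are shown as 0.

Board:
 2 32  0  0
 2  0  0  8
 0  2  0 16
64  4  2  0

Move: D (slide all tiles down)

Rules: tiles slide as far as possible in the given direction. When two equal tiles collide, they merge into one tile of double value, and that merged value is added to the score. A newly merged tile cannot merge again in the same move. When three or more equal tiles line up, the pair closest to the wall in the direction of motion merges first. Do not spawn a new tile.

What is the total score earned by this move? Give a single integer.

Answer: 4

Derivation:
Slide down:
col 0: [2, 2, 0, 64] -> [0, 0, 4, 64]  score +4 (running 4)
col 1: [32, 0, 2, 4] -> [0, 32, 2, 4]  score +0 (running 4)
col 2: [0, 0, 0, 2] -> [0, 0, 0, 2]  score +0 (running 4)
col 3: [0, 8, 16, 0] -> [0, 0, 8, 16]  score +0 (running 4)
Board after move:
 0  0  0  0
 0 32  0  0
 4  2  0  8
64  4  2 16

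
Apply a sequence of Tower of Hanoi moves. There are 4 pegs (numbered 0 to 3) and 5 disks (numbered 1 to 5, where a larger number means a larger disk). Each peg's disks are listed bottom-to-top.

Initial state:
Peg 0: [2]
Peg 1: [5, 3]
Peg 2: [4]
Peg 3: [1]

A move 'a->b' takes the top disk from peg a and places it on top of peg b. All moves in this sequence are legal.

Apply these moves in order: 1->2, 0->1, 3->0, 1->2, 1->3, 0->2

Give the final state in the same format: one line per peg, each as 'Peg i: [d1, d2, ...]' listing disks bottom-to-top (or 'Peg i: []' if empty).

After move 1 (1->2):
Peg 0: [2]
Peg 1: [5]
Peg 2: [4, 3]
Peg 3: [1]

After move 2 (0->1):
Peg 0: []
Peg 1: [5, 2]
Peg 2: [4, 3]
Peg 3: [1]

After move 3 (3->0):
Peg 0: [1]
Peg 1: [5, 2]
Peg 2: [4, 3]
Peg 3: []

After move 4 (1->2):
Peg 0: [1]
Peg 1: [5]
Peg 2: [4, 3, 2]
Peg 3: []

After move 5 (1->3):
Peg 0: [1]
Peg 1: []
Peg 2: [4, 3, 2]
Peg 3: [5]

After move 6 (0->2):
Peg 0: []
Peg 1: []
Peg 2: [4, 3, 2, 1]
Peg 3: [5]

Answer: Peg 0: []
Peg 1: []
Peg 2: [4, 3, 2, 1]
Peg 3: [5]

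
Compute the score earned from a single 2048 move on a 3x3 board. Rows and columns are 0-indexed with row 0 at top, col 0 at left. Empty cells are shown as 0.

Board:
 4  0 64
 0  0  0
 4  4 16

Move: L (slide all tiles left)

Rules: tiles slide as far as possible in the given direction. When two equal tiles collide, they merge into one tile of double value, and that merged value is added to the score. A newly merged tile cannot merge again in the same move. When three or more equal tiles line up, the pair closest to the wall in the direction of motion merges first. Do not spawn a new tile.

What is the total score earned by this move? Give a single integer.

Slide left:
row 0: [4, 0, 64] -> [4, 64, 0]  score +0 (running 0)
row 1: [0, 0, 0] -> [0, 0, 0]  score +0 (running 0)
row 2: [4, 4, 16] -> [8, 16, 0]  score +8 (running 8)
Board after move:
 4 64  0
 0  0  0
 8 16  0

Answer: 8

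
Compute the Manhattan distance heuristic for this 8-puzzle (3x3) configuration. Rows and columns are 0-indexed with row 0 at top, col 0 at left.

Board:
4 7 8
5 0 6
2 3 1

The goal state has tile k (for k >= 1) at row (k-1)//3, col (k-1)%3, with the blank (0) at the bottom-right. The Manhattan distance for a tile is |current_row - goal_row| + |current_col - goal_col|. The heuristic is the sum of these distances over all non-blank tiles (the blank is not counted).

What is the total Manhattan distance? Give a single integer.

Tile 4: at (0,0), goal (1,0), distance |0-1|+|0-0| = 1
Tile 7: at (0,1), goal (2,0), distance |0-2|+|1-0| = 3
Tile 8: at (0,2), goal (2,1), distance |0-2|+|2-1| = 3
Tile 5: at (1,0), goal (1,1), distance |1-1|+|0-1| = 1
Tile 6: at (1,2), goal (1,2), distance |1-1|+|2-2| = 0
Tile 2: at (2,0), goal (0,1), distance |2-0|+|0-1| = 3
Tile 3: at (2,1), goal (0,2), distance |2-0|+|1-2| = 3
Tile 1: at (2,2), goal (0,0), distance |2-0|+|2-0| = 4
Sum: 1 + 3 + 3 + 1 + 0 + 3 + 3 + 4 = 18

Answer: 18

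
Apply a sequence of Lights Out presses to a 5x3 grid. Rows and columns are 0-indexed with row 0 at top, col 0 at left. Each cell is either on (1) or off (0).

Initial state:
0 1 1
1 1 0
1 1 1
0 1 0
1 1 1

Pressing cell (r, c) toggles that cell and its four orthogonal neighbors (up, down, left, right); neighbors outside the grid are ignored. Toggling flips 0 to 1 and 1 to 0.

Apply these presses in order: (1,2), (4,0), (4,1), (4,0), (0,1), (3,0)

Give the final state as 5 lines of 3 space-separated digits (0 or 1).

After press 1 at (1,2):
0 1 0
1 0 1
1 1 0
0 1 0
1 1 1

After press 2 at (4,0):
0 1 0
1 0 1
1 1 0
1 1 0
0 0 1

After press 3 at (4,1):
0 1 0
1 0 1
1 1 0
1 0 0
1 1 0

After press 4 at (4,0):
0 1 0
1 0 1
1 1 0
0 0 0
0 0 0

After press 5 at (0,1):
1 0 1
1 1 1
1 1 0
0 0 0
0 0 0

After press 6 at (3,0):
1 0 1
1 1 1
0 1 0
1 1 0
1 0 0

Answer: 1 0 1
1 1 1
0 1 0
1 1 0
1 0 0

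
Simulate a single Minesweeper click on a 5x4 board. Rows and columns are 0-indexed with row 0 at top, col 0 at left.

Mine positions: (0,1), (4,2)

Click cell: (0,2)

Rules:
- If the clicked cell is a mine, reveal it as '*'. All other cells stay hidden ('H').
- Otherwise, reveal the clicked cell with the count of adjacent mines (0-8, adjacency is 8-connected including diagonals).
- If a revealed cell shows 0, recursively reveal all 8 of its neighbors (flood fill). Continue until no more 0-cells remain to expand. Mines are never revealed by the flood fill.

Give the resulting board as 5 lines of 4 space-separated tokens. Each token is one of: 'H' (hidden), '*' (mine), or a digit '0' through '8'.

H H 1 H
H H H H
H H H H
H H H H
H H H H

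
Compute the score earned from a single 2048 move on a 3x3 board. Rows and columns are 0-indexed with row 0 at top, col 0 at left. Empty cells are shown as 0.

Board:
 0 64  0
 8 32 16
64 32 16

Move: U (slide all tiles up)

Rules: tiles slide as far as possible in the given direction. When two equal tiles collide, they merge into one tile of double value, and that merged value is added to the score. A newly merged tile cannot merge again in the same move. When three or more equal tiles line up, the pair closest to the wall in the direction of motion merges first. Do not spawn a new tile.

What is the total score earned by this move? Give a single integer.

Slide up:
col 0: [0, 8, 64] -> [8, 64, 0]  score +0 (running 0)
col 1: [64, 32, 32] -> [64, 64, 0]  score +64 (running 64)
col 2: [0, 16, 16] -> [32, 0, 0]  score +32 (running 96)
Board after move:
 8 64 32
64 64  0
 0  0  0

Answer: 96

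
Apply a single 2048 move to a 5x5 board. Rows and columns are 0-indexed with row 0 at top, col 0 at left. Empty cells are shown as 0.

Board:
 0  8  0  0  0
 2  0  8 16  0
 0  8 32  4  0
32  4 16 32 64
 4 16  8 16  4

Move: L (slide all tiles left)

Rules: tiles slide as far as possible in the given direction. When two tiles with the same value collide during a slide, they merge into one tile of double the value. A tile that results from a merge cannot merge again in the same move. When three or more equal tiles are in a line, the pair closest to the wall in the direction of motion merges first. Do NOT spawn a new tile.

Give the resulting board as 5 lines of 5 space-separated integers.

Slide left:
row 0: [0, 8, 0, 0, 0] -> [8, 0, 0, 0, 0]
row 1: [2, 0, 8, 16, 0] -> [2, 8, 16, 0, 0]
row 2: [0, 8, 32, 4, 0] -> [8, 32, 4, 0, 0]
row 3: [32, 4, 16, 32, 64] -> [32, 4, 16, 32, 64]
row 4: [4, 16, 8, 16, 4] -> [4, 16, 8, 16, 4]

Answer:  8  0  0  0  0
 2  8 16  0  0
 8 32  4  0  0
32  4 16 32 64
 4 16  8 16  4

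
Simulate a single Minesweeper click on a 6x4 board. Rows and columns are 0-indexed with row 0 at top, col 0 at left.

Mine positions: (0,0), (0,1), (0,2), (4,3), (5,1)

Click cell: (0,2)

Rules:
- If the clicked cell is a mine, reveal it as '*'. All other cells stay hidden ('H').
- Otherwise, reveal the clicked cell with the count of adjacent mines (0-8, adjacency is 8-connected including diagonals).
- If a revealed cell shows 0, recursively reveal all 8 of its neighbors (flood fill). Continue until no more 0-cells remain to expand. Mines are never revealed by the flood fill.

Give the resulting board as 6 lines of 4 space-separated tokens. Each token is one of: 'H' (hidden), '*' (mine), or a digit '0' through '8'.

H H * H
H H H H
H H H H
H H H H
H H H H
H H H H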